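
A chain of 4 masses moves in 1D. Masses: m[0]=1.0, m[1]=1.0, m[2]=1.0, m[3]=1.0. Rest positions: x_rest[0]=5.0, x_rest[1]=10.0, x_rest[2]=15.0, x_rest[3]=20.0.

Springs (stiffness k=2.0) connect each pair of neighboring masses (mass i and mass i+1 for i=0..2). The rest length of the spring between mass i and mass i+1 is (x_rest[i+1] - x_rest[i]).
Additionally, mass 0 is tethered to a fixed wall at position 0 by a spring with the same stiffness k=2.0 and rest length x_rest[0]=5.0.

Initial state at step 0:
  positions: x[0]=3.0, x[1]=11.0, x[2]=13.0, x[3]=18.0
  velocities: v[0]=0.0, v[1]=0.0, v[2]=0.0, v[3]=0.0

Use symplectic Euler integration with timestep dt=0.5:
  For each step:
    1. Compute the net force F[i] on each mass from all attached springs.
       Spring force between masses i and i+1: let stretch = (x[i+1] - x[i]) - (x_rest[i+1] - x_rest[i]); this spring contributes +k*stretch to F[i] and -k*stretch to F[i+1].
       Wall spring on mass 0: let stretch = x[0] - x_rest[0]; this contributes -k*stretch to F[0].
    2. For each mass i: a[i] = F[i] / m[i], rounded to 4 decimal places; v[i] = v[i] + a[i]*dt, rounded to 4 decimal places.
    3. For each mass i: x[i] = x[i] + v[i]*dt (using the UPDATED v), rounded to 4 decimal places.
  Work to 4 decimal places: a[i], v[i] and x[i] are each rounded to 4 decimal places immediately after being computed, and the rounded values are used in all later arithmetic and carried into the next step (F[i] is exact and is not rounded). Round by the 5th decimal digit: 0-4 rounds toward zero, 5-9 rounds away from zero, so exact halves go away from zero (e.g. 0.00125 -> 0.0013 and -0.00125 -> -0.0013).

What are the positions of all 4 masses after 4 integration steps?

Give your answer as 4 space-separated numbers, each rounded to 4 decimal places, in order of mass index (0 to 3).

Step 0: x=[3.0000 11.0000 13.0000 18.0000] v=[0.0000 0.0000 0.0000 0.0000]
Step 1: x=[5.5000 8.0000 14.5000 18.0000] v=[5.0000 -6.0000 3.0000 0.0000]
Step 2: x=[6.5000 7.0000 14.5000 18.7500] v=[2.0000 -2.0000 0.0000 1.5000]
Step 3: x=[4.5000 9.5000 12.8750 19.8750] v=[-4.0000 5.0000 -3.2500 2.2500]
Step 4: x=[2.7500 11.1875 13.0625 20.0000] v=[-3.5000 3.3750 0.3750 0.2500]

Answer: 2.7500 11.1875 13.0625 20.0000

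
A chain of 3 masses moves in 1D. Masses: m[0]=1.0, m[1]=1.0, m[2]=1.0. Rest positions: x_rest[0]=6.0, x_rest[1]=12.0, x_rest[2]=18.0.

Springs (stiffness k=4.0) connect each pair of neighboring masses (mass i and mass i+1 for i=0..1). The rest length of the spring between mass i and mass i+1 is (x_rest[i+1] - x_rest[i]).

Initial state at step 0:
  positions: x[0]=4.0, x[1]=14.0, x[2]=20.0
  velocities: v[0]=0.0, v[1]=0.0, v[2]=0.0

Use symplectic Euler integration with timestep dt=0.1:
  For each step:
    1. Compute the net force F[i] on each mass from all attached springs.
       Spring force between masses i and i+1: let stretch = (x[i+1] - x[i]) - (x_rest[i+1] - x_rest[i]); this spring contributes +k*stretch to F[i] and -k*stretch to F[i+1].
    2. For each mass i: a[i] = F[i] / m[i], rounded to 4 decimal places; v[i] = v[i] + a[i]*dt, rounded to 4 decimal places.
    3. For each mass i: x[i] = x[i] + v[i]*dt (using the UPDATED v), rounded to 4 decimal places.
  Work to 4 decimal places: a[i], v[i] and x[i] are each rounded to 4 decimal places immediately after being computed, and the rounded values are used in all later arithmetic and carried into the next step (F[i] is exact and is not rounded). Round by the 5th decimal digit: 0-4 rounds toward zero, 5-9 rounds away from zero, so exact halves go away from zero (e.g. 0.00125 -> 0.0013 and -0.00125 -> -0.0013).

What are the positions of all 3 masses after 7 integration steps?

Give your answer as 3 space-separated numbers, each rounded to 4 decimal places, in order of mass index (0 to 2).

Answer: 7.1135 11.4989 19.3877

Derivation:
Step 0: x=[4.0000 14.0000 20.0000] v=[0.0000 0.0000 0.0000]
Step 1: x=[4.1600 13.8400 20.0000] v=[1.6000 -1.6000 0.0000]
Step 2: x=[4.4672 13.5392 19.9936] v=[3.0720 -3.0080 -0.0640]
Step 3: x=[4.8973 13.1337 19.9690] v=[4.3008 -4.0550 -0.2458]
Step 4: x=[5.4168 12.6722 19.9110] v=[5.1954 -4.6154 -0.5799]
Step 5: x=[5.9866 12.2100 19.8035] v=[5.6976 -4.6220 -1.0754]
Step 6: x=[6.5653 11.8026 19.6322] v=[5.7870 -4.0740 -1.7128]
Step 7: x=[7.1135 11.4989 19.3877] v=[5.4819 -3.0371 -2.4446]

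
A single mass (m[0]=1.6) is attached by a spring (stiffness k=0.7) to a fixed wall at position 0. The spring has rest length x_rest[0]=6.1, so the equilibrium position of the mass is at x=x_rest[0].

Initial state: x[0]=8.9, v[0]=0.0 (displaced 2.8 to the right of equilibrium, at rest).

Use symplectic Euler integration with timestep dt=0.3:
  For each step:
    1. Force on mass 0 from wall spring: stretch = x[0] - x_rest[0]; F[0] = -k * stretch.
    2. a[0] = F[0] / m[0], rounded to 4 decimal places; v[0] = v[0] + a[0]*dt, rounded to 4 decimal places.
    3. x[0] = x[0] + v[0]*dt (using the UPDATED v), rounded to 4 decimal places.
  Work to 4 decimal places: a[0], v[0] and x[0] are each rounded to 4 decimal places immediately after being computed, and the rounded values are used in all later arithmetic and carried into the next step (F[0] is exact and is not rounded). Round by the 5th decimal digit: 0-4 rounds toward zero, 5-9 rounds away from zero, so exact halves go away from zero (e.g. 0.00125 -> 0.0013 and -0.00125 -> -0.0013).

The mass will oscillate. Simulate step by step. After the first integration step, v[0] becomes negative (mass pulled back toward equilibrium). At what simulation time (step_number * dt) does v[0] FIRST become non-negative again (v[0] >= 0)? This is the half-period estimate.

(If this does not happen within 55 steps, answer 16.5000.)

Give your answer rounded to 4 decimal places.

Answer: 4.8000

Derivation:
Step 0: x=[8.9000] v=[0.0000]
Step 1: x=[8.7898] v=[-0.3675]
Step 2: x=[8.5737] v=[-0.7205]
Step 3: x=[8.2601] v=[-1.0452]
Step 4: x=[7.8615] v=[-1.3287]
Step 5: x=[7.3935] v=[-1.5599]
Step 6: x=[6.8746] v=[-1.7297]
Step 7: x=[6.3252] v=[-1.8314]
Step 8: x=[5.7669] v=[-1.8610]
Step 9: x=[5.2217] v=[-1.8173]
Step 10: x=[4.7111] v=[-1.7020]
Step 11: x=[4.2552] v=[-1.5197]
Step 12: x=[3.8719] v=[-1.2776]
Step 13: x=[3.5763] v=[-0.9852]
Step 14: x=[3.3801] v=[-0.6540]
Step 15: x=[3.2910] v=[-0.2970]
Step 16: x=[3.3125] v=[0.0717]
First v>=0 after going negative at step 16, time=4.8000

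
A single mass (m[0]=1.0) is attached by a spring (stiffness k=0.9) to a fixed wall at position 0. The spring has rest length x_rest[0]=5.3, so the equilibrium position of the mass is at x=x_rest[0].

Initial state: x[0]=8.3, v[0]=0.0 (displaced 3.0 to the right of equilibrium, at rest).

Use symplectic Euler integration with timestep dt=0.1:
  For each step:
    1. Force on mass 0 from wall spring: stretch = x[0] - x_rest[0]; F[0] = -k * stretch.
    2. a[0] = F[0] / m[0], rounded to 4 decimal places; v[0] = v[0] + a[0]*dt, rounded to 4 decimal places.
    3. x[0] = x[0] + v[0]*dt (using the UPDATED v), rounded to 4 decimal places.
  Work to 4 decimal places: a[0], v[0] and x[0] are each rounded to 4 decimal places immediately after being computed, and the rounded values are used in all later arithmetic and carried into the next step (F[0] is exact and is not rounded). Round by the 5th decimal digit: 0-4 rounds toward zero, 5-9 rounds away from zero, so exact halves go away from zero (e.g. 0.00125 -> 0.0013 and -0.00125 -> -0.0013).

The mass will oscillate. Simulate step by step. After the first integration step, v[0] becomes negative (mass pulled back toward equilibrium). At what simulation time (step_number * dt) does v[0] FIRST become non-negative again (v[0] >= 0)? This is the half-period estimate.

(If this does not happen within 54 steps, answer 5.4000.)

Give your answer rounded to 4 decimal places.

Step 0: x=[8.3000] v=[0.0000]
Step 1: x=[8.2730] v=[-0.2700]
Step 2: x=[8.2192] v=[-0.5376]
Step 3: x=[8.1392] v=[-0.8003]
Step 4: x=[8.0336] v=[-1.0558]
Step 5: x=[7.9034] v=[-1.3018]
Step 6: x=[7.7498] v=[-1.5361]
Step 7: x=[7.5741] v=[-1.7566]
Step 8: x=[7.3780] v=[-1.9613]
Step 9: x=[7.1632] v=[-2.1483]
Step 10: x=[6.9316] v=[-2.3160]
Step 11: x=[6.6853] v=[-2.4628]
Step 12: x=[6.4266] v=[-2.5875]
Step 13: x=[6.1577] v=[-2.6889]
Step 14: x=[5.8811] v=[-2.7661]
Step 15: x=[5.5993] v=[-2.8184]
Step 16: x=[5.3148] v=[-2.8453]
Step 17: x=[5.0301] v=[-2.8466]
Step 18: x=[4.7479] v=[-2.8223]
Step 19: x=[4.4706] v=[-2.7726]
Step 20: x=[4.2008] v=[-2.6980]
Step 21: x=[3.9409] v=[-2.5991]
Step 22: x=[3.6932] v=[-2.4768]
Step 23: x=[3.4600] v=[-2.3322]
Step 24: x=[3.2433] v=[-2.1666]
Step 25: x=[3.0452] v=[-1.9815]
Step 26: x=[2.8673] v=[-1.7786]
Step 27: x=[2.7113] v=[-1.5597]
Step 28: x=[2.5786] v=[-1.3267]
Step 29: x=[2.4704] v=[-1.0818]
Step 30: x=[2.3877] v=[-0.8271]
Step 31: x=[2.3312] v=[-0.5650]
Step 32: x=[2.3014] v=[-0.2978]
Step 33: x=[2.2986] v=[-0.0279]
Step 34: x=[2.3228] v=[0.2422]
First v>=0 after going negative at step 34, time=3.4000

Answer: 3.4000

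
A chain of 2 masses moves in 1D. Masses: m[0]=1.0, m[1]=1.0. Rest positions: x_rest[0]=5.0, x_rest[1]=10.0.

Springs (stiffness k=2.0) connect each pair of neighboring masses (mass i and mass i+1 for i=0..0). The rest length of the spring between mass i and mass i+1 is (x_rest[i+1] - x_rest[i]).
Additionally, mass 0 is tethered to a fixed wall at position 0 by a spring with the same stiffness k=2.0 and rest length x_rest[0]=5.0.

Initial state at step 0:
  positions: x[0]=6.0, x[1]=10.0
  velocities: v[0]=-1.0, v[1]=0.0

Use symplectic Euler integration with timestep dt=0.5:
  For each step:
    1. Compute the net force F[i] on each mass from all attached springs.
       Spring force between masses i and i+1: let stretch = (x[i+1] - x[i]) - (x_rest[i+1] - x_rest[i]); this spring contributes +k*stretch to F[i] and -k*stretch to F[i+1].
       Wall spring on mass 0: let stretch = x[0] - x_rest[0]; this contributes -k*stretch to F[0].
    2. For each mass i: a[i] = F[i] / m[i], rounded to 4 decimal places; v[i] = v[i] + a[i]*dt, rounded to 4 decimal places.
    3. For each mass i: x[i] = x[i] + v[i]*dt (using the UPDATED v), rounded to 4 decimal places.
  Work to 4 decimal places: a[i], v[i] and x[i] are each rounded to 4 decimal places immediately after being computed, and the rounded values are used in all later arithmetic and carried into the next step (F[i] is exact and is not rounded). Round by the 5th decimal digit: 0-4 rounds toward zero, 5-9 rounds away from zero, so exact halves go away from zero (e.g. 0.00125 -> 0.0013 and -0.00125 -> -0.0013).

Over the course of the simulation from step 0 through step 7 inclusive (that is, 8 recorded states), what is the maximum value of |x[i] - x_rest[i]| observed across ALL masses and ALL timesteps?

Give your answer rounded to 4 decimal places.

Step 0: x=[6.0000 10.0000] v=[-1.0000 0.0000]
Step 1: x=[4.5000 10.5000] v=[-3.0000 1.0000]
Step 2: x=[3.7500 10.5000] v=[-1.5000 0.0000]
Step 3: x=[4.5000 9.6250] v=[1.5000 -1.7500]
Step 4: x=[5.5625 8.6875] v=[2.1250 -1.8750]
Step 5: x=[5.4063 8.6875] v=[-0.3125 0.0000]
Step 6: x=[4.1875 9.5469] v=[-2.4376 1.7188]
Step 7: x=[3.5547 10.2266] v=[-1.2657 1.3594]
Max displacement = 1.4453

Answer: 1.4453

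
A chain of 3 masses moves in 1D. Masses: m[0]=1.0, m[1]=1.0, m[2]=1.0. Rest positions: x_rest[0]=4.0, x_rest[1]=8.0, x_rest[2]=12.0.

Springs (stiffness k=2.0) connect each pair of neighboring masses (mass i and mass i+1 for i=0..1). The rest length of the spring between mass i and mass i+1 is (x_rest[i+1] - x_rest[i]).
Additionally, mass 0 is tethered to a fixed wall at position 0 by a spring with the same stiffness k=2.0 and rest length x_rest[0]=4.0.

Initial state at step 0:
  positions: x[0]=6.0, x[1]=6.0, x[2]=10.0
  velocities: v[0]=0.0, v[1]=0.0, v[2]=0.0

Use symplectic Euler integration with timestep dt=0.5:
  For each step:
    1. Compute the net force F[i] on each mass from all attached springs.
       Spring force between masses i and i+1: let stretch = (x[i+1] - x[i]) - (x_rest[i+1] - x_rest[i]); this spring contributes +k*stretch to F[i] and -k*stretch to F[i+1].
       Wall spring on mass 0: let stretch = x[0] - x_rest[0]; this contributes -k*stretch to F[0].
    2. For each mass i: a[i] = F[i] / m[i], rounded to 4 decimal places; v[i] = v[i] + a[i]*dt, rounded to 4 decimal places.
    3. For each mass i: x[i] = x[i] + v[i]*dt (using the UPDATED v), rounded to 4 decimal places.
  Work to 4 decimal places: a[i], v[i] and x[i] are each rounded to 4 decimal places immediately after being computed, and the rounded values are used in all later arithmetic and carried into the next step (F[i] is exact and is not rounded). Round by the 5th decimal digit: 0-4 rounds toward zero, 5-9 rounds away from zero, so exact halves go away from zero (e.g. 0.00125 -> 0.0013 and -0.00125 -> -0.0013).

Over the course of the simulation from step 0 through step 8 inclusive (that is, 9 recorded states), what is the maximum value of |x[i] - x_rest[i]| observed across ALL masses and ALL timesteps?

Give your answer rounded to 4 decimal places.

Step 0: x=[6.0000 6.0000 10.0000] v=[0.0000 0.0000 0.0000]
Step 1: x=[3.0000 8.0000 10.0000] v=[-6.0000 4.0000 0.0000]
Step 2: x=[1.0000 8.5000 11.0000] v=[-4.0000 1.0000 2.0000]
Step 3: x=[2.2500 6.5000 12.7500] v=[2.5000 -4.0000 3.5000]
Step 4: x=[4.5000 5.5000 13.3750] v=[4.5000 -2.0000 1.2500]
Step 5: x=[5.0000 7.9375 12.0625] v=[1.0000 4.8750 -2.6250]
Step 6: x=[4.4688 10.9688 10.6875] v=[-1.0625 6.0625 -2.7500]
Step 7: x=[4.9532 10.6094 11.4532] v=[0.9687 -0.7188 1.5313]
Step 8: x=[5.7891 7.8438 13.7970] v=[1.6717 -5.5312 4.6875]
Max displacement = 3.0000

Answer: 3.0000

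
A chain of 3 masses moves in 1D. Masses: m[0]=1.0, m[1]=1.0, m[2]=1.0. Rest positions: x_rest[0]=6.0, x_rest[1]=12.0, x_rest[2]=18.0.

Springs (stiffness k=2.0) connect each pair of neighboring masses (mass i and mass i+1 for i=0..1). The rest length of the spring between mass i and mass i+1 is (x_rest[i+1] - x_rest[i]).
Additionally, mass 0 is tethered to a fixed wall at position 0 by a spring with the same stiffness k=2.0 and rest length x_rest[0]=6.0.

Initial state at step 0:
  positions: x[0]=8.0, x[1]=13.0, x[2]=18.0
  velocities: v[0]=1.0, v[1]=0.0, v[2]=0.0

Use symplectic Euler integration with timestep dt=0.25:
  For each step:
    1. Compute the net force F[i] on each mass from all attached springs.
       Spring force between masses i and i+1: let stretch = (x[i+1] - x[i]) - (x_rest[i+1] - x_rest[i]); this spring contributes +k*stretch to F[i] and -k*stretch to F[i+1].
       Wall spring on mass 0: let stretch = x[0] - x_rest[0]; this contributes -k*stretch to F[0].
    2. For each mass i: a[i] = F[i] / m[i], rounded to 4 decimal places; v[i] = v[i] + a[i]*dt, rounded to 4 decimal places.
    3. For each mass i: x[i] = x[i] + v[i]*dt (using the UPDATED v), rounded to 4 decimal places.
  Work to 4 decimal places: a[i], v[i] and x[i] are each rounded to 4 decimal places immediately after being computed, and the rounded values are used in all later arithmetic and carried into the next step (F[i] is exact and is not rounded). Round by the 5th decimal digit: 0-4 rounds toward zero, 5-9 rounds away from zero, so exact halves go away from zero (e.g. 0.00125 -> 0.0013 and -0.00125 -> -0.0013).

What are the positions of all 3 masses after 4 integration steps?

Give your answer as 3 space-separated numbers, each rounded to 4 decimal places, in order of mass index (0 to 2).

Answer: 5.9593 12.8718 19.0255

Derivation:
Step 0: x=[8.0000 13.0000 18.0000] v=[1.0000 0.0000 0.0000]
Step 1: x=[7.8750 13.0000 18.1250] v=[-0.5000 0.0000 0.5000]
Step 2: x=[7.4063 13.0000 18.3594] v=[-1.8750 0.0000 0.9375]
Step 3: x=[6.7110 12.9707 18.6739] v=[-2.7813 -0.1172 1.2578]
Step 4: x=[5.9593 12.8718 19.0255] v=[-3.0070 -0.3955 1.4062]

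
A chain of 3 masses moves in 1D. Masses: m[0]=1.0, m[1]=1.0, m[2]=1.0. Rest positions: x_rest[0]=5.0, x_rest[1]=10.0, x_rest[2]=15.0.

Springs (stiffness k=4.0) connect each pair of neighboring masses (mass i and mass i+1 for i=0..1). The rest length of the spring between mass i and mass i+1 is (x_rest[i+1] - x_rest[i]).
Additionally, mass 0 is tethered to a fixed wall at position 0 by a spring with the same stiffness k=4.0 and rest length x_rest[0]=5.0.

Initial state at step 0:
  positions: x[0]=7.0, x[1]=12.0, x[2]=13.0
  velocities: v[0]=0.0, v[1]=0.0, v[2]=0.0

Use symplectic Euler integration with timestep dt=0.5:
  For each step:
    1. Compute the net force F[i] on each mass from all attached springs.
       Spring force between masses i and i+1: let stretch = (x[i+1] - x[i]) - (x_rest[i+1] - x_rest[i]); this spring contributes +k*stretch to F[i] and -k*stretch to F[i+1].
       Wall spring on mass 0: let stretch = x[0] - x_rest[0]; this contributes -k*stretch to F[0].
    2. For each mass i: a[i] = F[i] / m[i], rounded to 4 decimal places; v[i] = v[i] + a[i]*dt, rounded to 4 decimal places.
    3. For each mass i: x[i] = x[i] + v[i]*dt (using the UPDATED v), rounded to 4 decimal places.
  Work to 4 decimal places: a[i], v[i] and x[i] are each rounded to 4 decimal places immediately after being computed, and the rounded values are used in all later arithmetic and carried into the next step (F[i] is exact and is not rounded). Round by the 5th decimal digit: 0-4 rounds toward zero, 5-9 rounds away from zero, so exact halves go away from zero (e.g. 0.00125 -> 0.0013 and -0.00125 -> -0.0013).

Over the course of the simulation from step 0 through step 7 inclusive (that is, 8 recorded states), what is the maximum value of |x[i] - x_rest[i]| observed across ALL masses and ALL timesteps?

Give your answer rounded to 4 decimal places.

Answer: 4.0000

Derivation:
Step 0: x=[7.0000 12.0000 13.0000] v=[0.0000 0.0000 0.0000]
Step 1: x=[5.0000 8.0000 17.0000] v=[-4.0000 -8.0000 8.0000]
Step 2: x=[1.0000 10.0000 17.0000] v=[-8.0000 4.0000 0.0000]
Step 3: x=[5.0000 10.0000 15.0000] v=[8.0000 0.0000 -4.0000]
Step 4: x=[9.0000 10.0000 13.0000] v=[8.0000 0.0000 -4.0000]
Step 5: x=[5.0000 12.0000 13.0000] v=[-8.0000 4.0000 0.0000]
Step 6: x=[3.0000 8.0000 17.0000] v=[-4.0000 -8.0000 8.0000]
Step 7: x=[3.0000 8.0000 17.0000] v=[0.0000 0.0000 0.0000]
Max displacement = 4.0000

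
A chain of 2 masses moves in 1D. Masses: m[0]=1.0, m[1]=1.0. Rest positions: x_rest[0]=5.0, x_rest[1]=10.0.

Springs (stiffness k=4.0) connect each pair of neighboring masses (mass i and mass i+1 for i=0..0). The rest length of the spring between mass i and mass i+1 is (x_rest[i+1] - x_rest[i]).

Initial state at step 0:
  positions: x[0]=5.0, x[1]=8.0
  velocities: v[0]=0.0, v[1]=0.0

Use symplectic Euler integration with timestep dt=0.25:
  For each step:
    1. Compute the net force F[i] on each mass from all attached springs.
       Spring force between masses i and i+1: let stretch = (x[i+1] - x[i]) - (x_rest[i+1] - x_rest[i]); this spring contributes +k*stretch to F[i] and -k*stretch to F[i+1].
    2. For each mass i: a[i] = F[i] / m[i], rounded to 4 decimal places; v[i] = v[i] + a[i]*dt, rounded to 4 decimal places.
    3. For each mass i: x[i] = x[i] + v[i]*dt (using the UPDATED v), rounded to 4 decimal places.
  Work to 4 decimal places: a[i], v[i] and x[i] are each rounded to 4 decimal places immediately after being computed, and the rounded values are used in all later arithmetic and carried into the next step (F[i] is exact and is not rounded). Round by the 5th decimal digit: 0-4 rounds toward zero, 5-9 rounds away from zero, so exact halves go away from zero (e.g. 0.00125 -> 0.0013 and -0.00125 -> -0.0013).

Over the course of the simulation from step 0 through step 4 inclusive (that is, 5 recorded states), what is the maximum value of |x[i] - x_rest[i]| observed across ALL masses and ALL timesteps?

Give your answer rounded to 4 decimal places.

Step 0: x=[5.0000 8.0000] v=[0.0000 0.0000]
Step 1: x=[4.5000 8.5000] v=[-2.0000 2.0000]
Step 2: x=[3.7500 9.2500] v=[-3.0000 3.0000]
Step 3: x=[3.1250 9.8750] v=[-2.5000 2.5000]
Step 4: x=[2.9375 10.0625] v=[-0.7500 0.7500]
Max displacement = 2.0625

Answer: 2.0625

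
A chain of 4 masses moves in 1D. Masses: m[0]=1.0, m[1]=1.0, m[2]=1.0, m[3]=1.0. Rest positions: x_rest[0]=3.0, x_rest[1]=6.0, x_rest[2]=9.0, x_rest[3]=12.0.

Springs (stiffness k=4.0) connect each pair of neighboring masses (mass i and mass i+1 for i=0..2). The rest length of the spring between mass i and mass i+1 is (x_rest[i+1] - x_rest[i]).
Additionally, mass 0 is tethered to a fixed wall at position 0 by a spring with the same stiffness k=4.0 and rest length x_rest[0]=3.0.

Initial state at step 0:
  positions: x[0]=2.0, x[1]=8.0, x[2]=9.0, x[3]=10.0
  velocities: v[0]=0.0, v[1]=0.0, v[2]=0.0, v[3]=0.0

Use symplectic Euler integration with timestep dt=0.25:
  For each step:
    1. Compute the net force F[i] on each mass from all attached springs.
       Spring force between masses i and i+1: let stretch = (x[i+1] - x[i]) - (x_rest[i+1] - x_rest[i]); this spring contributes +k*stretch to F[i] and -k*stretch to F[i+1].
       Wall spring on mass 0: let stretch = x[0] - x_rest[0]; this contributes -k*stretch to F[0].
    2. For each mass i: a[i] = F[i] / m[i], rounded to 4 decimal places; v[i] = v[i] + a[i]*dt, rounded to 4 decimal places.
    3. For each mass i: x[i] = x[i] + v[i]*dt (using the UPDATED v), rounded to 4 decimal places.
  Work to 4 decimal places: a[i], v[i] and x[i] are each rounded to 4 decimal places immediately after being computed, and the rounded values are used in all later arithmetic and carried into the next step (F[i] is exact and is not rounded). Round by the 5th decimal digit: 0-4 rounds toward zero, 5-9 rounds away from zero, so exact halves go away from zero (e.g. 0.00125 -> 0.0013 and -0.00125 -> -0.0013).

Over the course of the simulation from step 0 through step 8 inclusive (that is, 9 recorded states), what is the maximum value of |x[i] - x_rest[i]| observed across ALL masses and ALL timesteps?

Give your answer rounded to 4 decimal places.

Answer: 2.4691

Derivation:
Step 0: x=[2.0000 8.0000 9.0000 10.0000] v=[0.0000 0.0000 0.0000 0.0000]
Step 1: x=[3.0000 6.7500 9.0000 10.5000] v=[4.0000 -5.0000 0.0000 2.0000]
Step 2: x=[4.1875 5.1250 8.8125 11.3750] v=[4.7500 -6.5000 -0.7500 3.5000]
Step 3: x=[4.5625 4.1875 8.3438 12.3594] v=[1.5000 -3.7500 -1.8750 3.9375]
Step 4: x=[3.7031 4.3828 7.8399 13.0899] v=[-3.4375 0.7813 -2.0157 2.9219]
Step 5: x=[2.0879 5.2725 7.7842 13.2579] v=[-6.4609 3.5587 -0.2228 0.6719]
Step 6: x=[0.7469 5.9940 8.4690 12.8075] v=[-5.3642 2.8858 2.7392 -1.8018]
Step 7: x=[0.5309 6.0224 9.6197 12.0224] v=[-0.8640 0.1137 4.6027 -3.1403]
Step 8: x=[1.5551 5.5773 10.4717 11.3867] v=[4.0966 -1.7805 3.4081 -2.5430]
Max displacement = 2.4691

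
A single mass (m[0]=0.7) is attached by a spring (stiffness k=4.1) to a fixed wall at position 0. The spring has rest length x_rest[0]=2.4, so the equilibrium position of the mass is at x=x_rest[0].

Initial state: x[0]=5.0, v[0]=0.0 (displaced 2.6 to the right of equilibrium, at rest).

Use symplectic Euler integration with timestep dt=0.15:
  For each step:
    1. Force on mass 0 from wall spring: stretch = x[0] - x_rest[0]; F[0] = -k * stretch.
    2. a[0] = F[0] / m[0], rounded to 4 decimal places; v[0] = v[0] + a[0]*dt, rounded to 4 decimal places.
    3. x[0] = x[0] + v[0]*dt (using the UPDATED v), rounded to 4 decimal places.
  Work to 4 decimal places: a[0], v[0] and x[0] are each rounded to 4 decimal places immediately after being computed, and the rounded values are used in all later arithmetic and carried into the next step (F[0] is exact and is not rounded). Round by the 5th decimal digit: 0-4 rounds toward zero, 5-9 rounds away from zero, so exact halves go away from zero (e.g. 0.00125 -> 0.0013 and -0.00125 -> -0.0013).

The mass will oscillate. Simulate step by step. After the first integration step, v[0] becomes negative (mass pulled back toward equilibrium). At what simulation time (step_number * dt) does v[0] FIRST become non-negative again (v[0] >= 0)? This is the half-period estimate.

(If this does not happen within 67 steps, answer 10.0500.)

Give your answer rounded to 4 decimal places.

Answer: 1.3500

Derivation:
Step 0: x=[5.0000] v=[0.0000]
Step 1: x=[4.6574] v=[-2.2843]
Step 2: x=[4.0173] v=[-4.2676]
Step 3: x=[3.1640] v=[-5.6885]
Step 4: x=[2.2100] v=[-6.3597]
Step 5: x=[1.2811] v=[-6.1928]
Step 6: x=[0.4996] v=[-5.2098]
Step 7: x=[-0.0314] v=[-3.5402]
Step 8: x=[-0.2420] v=[-1.4040]
Step 9: x=[-0.1044] v=[0.9172]
First v>=0 after going negative at step 9, time=1.3500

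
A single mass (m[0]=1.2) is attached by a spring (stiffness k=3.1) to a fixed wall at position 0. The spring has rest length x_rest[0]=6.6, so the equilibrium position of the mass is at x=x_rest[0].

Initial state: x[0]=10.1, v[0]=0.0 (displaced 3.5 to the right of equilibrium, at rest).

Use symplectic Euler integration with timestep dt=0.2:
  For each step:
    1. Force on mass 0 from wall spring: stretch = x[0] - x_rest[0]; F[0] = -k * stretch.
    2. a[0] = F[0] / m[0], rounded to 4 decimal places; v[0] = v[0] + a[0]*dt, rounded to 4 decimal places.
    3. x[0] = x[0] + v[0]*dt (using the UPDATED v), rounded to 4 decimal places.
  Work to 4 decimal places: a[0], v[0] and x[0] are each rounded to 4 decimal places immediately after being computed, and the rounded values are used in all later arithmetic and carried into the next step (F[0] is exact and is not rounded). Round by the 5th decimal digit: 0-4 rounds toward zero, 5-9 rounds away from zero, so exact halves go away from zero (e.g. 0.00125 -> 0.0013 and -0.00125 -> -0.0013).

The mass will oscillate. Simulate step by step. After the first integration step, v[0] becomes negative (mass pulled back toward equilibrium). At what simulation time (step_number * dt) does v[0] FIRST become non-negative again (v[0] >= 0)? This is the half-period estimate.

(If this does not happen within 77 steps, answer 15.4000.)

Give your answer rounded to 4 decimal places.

Answer: 2.0000

Derivation:
Step 0: x=[10.1000] v=[0.0000]
Step 1: x=[9.7383] v=[-1.8083]
Step 2: x=[9.0523] v=[-3.4298]
Step 3: x=[8.1129] v=[-4.6968]
Step 4: x=[7.0172] v=[-5.4785]
Step 5: x=[5.8784] v=[-5.6941]
Step 6: x=[4.8141] v=[-5.3213]
Step 7: x=[3.9344] v=[-4.3986]
Step 8: x=[3.3301] v=[-3.0214]
Step 9: x=[3.0637] v=[-1.3320]
Step 10: x=[3.1627] v=[0.4951]
First v>=0 after going negative at step 10, time=2.0000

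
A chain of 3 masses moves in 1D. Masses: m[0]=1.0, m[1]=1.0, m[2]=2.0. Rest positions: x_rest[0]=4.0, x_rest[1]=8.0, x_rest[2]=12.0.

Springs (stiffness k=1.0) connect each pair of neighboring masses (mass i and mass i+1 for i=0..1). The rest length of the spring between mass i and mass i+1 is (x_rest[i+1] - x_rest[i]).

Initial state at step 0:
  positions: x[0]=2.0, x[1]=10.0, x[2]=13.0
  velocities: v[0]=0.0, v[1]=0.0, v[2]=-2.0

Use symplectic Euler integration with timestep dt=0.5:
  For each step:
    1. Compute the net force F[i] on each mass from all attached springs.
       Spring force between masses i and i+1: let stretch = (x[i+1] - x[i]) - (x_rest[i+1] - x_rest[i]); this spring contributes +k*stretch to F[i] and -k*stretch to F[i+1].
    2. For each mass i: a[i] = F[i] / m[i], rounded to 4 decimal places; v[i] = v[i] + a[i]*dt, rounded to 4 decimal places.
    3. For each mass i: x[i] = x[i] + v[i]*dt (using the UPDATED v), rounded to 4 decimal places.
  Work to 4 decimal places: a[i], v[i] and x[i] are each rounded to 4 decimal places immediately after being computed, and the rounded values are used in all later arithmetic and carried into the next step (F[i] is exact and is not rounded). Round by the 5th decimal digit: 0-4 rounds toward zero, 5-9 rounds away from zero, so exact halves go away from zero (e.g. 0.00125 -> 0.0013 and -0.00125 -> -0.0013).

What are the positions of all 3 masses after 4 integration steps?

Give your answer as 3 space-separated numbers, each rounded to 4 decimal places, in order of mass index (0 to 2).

Step 0: x=[2.0000 10.0000 13.0000] v=[0.0000 0.0000 -2.0000]
Step 1: x=[3.0000 8.7500 12.1250] v=[2.0000 -2.5000 -1.7500]
Step 2: x=[4.4375 6.9063 11.3281] v=[2.8750 -3.6875 -1.5938]
Step 3: x=[5.4922 5.5508 10.4785] v=[2.1094 -2.7110 -1.6993]
Step 4: x=[5.5616 5.4126 9.5129] v=[0.1387 -0.2765 -1.9313]

Answer: 5.5616 5.4126 9.5129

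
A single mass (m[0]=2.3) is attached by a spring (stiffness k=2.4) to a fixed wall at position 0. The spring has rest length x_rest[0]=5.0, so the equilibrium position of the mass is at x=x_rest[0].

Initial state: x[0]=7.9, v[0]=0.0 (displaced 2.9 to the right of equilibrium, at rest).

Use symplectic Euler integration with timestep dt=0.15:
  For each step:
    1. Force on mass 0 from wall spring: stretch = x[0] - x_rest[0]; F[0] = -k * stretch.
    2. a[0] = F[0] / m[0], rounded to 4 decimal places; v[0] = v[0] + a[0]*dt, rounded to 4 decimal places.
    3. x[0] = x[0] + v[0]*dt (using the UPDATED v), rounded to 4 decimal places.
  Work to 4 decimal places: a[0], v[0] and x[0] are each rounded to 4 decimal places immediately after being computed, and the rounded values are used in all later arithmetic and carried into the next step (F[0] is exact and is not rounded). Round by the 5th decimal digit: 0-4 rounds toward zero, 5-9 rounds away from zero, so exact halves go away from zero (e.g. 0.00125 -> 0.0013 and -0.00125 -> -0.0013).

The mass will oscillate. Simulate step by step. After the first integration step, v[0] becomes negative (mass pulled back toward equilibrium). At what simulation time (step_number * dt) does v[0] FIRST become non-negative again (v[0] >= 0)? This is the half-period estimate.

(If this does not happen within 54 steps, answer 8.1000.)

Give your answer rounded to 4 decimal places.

Answer: 3.1500

Derivation:
Step 0: x=[7.9000] v=[0.0000]
Step 1: x=[7.8319] v=[-0.4539]
Step 2: x=[7.6973] v=[-0.8972]
Step 3: x=[7.4994] v=[-1.3194]
Step 4: x=[7.2428] v=[-1.7106]
Step 5: x=[6.9336] v=[-2.0616]
Step 6: x=[6.5790] v=[-2.3643]
Step 7: x=[6.1873] v=[-2.6115]
Step 8: x=[5.7677] v=[-2.7973]
Step 9: x=[5.3301] v=[-2.9175]
Step 10: x=[4.8847] v=[-2.9692]
Step 11: x=[4.4420] v=[-2.9512]
Step 12: x=[4.0124] v=[-2.8639]
Step 13: x=[3.6060] v=[-2.7093]
Step 14: x=[3.2323] v=[-2.4911]
Step 15: x=[2.9001] v=[-2.2144]
Step 16: x=[2.6172] v=[-1.8857]
Step 17: x=[2.3903] v=[-1.5127]
Step 18: x=[2.2247] v=[-1.1042]
Step 19: x=[2.1242] v=[-0.6698]
Step 20: x=[2.0912] v=[-0.2197]
Step 21: x=[2.1265] v=[0.2356]
First v>=0 after going negative at step 21, time=3.1500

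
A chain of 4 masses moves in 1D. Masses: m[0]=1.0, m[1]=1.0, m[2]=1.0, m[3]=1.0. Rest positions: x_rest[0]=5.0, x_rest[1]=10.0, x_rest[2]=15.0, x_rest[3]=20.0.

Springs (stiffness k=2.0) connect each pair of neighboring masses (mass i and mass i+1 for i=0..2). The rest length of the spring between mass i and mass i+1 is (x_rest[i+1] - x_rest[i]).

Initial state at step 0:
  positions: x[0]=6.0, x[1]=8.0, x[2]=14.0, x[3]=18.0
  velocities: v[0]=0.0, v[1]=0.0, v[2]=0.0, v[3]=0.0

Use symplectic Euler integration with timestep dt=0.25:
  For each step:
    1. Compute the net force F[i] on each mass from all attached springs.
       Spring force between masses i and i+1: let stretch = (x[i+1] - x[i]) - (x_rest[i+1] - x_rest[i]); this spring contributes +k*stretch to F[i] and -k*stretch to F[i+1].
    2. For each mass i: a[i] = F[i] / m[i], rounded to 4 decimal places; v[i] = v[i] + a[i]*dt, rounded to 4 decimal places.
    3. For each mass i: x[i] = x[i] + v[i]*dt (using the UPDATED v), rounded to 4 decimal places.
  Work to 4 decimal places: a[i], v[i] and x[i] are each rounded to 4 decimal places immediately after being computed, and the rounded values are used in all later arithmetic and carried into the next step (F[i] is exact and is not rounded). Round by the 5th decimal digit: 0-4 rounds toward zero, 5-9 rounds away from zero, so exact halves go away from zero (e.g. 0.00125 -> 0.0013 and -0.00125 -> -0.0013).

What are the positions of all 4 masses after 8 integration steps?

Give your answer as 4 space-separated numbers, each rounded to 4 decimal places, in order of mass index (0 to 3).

Answer: 3.3827 8.0789 15.3395 19.1994

Derivation:
Step 0: x=[6.0000 8.0000 14.0000 18.0000] v=[0.0000 0.0000 0.0000 0.0000]
Step 1: x=[5.6250 8.5000 13.7500 18.1250] v=[-1.5000 2.0000 -1.0000 0.5000]
Step 2: x=[4.9844 9.2969 13.3906 18.3281] v=[-2.5625 3.1875 -1.4375 0.8125]
Step 3: x=[4.2578 10.0664 13.1367 18.5391] v=[-2.9063 3.0781 -1.0156 0.8438]
Step 4: x=[3.6323 10.4937 13.1743 18.6998] v=[-2.5020 1.7090 0.1505 0.6426]
Step 5: x=[3.2395 10.3984 13.5676 18.7948] v=[-1.5713 -0.3814 1.5730 0.3799]
Step 6: x=[3.1165 9.8043 14.2181 18.8614] v=[-0.4919 -2.3763 2.6020 0.2663]
Step 7: x=[3.2045 8.9260 14.8973 18.9726] v=[0.3520 -3.5133 2.7168 0.4447]
Step 8: x=[3.3827 8.0789 15.3395 19.1994] v=[0.7128 -3.3884 1.7688 0.9071]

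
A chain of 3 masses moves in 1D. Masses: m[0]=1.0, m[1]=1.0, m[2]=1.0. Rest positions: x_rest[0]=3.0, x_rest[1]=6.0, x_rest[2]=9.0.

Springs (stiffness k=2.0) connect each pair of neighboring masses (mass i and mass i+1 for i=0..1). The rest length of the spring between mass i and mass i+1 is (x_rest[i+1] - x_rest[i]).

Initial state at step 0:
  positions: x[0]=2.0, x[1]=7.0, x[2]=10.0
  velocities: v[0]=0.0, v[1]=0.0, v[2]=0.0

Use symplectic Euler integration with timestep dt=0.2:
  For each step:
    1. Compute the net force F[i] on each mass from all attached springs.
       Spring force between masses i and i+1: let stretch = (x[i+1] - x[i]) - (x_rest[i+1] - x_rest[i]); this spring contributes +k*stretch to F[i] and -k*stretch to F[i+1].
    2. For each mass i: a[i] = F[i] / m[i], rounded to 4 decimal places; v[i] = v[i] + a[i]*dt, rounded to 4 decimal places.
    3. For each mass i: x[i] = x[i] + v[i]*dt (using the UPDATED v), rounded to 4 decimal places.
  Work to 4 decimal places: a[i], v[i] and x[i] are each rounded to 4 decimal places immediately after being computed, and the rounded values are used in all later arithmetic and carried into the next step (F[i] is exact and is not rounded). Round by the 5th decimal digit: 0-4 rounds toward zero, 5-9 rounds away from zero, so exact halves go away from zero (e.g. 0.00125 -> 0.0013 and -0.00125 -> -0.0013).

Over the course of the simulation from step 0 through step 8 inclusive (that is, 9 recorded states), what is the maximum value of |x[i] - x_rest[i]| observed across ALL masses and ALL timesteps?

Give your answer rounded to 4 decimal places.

Answer: 1.2530

Derivation:
Step 0: x=[2.0000 7.0000 10.0000] v=[0.0000 0.0000 0.0000]
Step 1: x=[2.1600 6.8400 10.0000] v=[0.8000 -0.8000 0.0000]
Step 2: x=[2.4544 6.5584 9.9872] v=[1.4720 -1.4080 -0.0640]
Step 3: x=[2.8371 6.2228 9.9401] v=[1.9136 -1.6781 -0.2355]
Step 4: x=[3.2507 5.9137 9.8356] v=[2.0679 -1.5455 -0.5224]
Step 5: x=[3.6373 5.7053 9.6574] v=[1.9331 -1.0419 -0.8912]
Step 6: x=[3.9494 5.6476 9.4030] v=[1.5603 -0.2883 -1.2720]
Step 7: x=[4.1573 5.7545 9.0882] v=[1.0396 0.5346 -1.5742]
Step 8: x=[4.2530 6.0003 8.7467] v=[0.4785 1.2292 -1.7077]
Max displacement = 1.2530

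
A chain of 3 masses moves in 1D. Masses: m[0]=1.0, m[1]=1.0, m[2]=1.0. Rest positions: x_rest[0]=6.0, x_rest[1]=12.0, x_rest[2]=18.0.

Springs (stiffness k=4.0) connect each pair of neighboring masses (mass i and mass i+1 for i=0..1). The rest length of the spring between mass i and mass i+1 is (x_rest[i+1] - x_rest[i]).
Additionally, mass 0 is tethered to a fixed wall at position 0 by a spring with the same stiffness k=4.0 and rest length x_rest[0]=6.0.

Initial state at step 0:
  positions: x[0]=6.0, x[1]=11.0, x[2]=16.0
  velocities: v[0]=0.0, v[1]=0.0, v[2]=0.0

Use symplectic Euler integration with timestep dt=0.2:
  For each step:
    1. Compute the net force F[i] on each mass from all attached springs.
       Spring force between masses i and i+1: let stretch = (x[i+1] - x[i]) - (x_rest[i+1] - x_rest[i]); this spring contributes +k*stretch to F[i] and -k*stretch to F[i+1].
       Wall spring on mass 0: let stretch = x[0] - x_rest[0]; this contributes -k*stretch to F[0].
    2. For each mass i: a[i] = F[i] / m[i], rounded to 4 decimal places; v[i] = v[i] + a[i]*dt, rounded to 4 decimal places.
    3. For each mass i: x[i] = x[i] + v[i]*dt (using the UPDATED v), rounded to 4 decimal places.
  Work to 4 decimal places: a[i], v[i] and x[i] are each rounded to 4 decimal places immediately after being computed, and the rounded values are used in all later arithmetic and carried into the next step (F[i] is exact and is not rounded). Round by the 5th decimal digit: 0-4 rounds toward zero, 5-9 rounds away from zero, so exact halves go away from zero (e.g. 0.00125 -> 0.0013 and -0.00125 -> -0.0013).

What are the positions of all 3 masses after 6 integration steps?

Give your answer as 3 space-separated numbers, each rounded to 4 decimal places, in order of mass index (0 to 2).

Answer: 5.0877 11.2174 17.9067

Derivation:
Step 0: x=[6.0000 11.0000 16.0000] v=[0.0000 0.0000 0.0000]
Step 1: x=[5.8400 11.0000 16.1600] v=[-0.8000 0.0000 0.8000]
Step 2: x=[5.5712 11.0000 16.4544] v=[-1.3440 0.0000 1.4720]
Step 3: x=[5.2796 11.0041 16.8361] v=[-1.4579 0.0205 1.9085]
Step 4: x=[5.0592 11.0254 17.2447] v=[-1.1020 0.1065 2.0429]
Step 5: x=[4.9839 11.0872 17.6182] v=[-0.3764 0.3090 1.8675]
Step 6: x=[5.0877 11.2174 17.9067] v=[0.5191 0.6512 1.4427]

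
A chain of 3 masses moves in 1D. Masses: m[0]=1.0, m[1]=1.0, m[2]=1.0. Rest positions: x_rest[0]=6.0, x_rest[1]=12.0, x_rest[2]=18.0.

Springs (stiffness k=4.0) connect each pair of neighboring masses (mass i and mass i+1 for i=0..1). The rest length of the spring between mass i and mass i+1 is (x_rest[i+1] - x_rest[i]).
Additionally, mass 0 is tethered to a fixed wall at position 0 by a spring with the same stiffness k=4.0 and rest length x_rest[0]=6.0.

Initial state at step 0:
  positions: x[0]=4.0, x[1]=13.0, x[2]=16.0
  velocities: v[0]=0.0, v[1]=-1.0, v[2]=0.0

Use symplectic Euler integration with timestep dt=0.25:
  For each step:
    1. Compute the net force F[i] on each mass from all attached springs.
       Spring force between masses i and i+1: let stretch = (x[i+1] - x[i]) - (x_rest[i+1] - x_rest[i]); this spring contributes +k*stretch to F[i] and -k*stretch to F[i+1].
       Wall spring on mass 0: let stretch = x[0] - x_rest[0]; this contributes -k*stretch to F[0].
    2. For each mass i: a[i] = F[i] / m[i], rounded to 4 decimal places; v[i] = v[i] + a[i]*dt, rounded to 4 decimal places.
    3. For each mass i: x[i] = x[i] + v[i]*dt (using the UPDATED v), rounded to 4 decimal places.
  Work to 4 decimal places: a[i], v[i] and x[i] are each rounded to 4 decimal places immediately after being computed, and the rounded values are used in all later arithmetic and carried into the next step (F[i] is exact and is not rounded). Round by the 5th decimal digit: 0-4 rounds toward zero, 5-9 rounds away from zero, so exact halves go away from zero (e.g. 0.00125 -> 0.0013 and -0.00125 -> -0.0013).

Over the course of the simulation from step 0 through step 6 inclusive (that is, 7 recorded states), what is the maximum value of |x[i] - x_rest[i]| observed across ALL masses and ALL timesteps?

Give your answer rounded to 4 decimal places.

Answer: 3.1094

Derivation:
Step 0: x=[4.0000 13.0000 16.0000] v=[0.0000 -1.0000 0.0000]
Step 1: x=[5.2500 11.2500 16.7500] v=[5.0000 -7.0000 3.0000]
Step 2: x=[6.6875 9.3750 17.6250] v=[5.7500 -7.5000 3.5000]
Step 3: x=[7.1250 8.8906 17.9375] v=[1.7500 -1.9375 1.2500]
Step 4: x=[6.2227 10.2266 17.4883] v=[-3.6094 5.3438 -1.7969]
Step 5: x=[4.7657 12.3770 16.7237] v=[-5.8282 8.6016 -3.0586]
Step 6: x=[4.0201 13.7113 16.3724] v=[-2.9826 5.3370 -1.4053]
Max displacement = 3.1094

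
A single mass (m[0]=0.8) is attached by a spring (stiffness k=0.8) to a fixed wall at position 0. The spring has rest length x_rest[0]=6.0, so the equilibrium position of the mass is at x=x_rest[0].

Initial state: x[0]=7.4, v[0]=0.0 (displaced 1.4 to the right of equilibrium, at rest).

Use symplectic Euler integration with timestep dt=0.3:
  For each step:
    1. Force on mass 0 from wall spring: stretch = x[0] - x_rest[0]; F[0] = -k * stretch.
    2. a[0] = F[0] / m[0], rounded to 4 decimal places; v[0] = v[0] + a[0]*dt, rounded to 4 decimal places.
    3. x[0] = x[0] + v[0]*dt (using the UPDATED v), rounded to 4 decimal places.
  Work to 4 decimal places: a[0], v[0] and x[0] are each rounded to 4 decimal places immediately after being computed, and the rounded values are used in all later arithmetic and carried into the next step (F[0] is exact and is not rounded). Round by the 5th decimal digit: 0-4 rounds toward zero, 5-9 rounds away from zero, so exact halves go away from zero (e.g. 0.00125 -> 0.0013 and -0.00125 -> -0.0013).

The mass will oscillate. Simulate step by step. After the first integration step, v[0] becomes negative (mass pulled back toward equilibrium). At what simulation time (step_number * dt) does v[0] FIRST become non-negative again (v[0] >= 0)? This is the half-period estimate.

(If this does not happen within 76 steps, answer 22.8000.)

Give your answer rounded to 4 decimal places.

Step 0: x=[7.4000] v=[0.0000]
Step 1: x=[7.2740] v=[-0.4200]
Step 2: x=[7.0333] v=[-0.8022]
Step 3: x=[6.6996] v=[-1.1122]
Step 4: x=[6.3030] v=[-1.3221]
Step 5: x=[5.8791] v=[-1.4130]
Step 6: x=[5.4661] v=[-1.3767]
Step 7: x=[5.1012] v=[-1.2165]
Step 8: x=[4.8171] v=[-0.9469]
Step 9: x=[4.6395] v=[-0.5920]
Step 10: x=[4.5843] v=[-0.1839]
Step 11: x=[4.6565] v=[0.2408]
First v>=0 after going negative at step 11, time=3.3000

Answer: 3.3000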